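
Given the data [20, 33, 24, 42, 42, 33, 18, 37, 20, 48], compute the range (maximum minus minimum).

30

Step 1: Identify the maximum value: max = 48
Step 2: Identify the minimum value: min = 18
Step 3: Range = max - min = 48 - 18 = 30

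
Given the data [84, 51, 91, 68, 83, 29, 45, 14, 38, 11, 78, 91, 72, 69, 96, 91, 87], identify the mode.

91

Step 1: Count the frequency of each value:
  11: appears 1 time(s)
  14: appears 1 time(s)
  29: appears 1 time(s)
  38: appears 1 time(s)
  45: appears 1 time(s)
  51: appears 1 time(s)
  68: appears 1 time(s)
  69: appears 1 time(s)
  72: appears 1 time(s)
  78: appears 1 time(s)
  83: appears 1 time(s)
  84: appears 1 time(s)
  87: appears 1 time(s)
  91: appears 3 time(s)
  96: appears 1 time(s)
Step 2: The value 91 appears most frequently (3 times).
Step 3: Mode = 91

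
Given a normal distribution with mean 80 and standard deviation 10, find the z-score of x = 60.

-2

Step 1: Recall the z-score formula: z = (x - mu) / sigma
Step 2: Substitute values: z = (60 - 80) / 10
Step 3: z = -20 / 10 = -2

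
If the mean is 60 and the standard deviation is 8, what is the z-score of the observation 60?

0

Step 1: Recall the z-score formula: z = (x - mu) / sigma
Step 2: Substitute values: z = (60 - 60) / 8
Step 3: z = 0 / 8 = 0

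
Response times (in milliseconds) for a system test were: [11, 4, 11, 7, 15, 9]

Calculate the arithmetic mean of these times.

9.5

Step 1: Sum all values: 11 + 4 + 11 + 7 + 15 + 9 = 57
Step 2: Count the number of values: n = 6
Step 3: Mean = sum / n = 57 / 6 = 9.5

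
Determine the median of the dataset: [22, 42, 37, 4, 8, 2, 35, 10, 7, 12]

11

Step 1: Sort the data in ascending order: [2, 4, 7, 8, 10, 12, 22, 35, 37, 42]
Step 2: The number of values is n = 10.
Step 3: Since n is even, the median is the average of positions 5 and 6:
  Median = (10 + 12) / 2 = 11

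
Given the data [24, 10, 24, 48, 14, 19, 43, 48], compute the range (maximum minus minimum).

38

Step 1: Identify the maximum value: max = 48
Step 2: Identify the minimum value: min = 10
Step 3: Range = max - min = 48 - 10 = 38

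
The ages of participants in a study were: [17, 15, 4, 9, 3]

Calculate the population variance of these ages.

31.84

Step 1: Compute the mean: (17 + 15 + 4 + 9 + 3) / 5 = 9.6
Step 2: Compute squared deviations from the mean:
  (17 - 9.6)^2 = 54.76
  (15 - 9.6)^2 = 29.16
  (4 - 9.6)^2 = 31.36
  (9 - 9.6)^2 = 0.36
  (3 - 9.6)^2 = 43.56
Step 3: Sum of squared deviations = 159.2
Step 4: Population variance = 159.2 / 5 = 31.84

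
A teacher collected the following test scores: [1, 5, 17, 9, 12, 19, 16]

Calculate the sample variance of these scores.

44.2381

Step 1: Compute the mean: (1 + 5 + 17 + 9 + 12 + 19 + 16) / 7 = 11.2857
Step 2: Compute squared deviations from the mean:
  (1 - 11.2857)^2 = 105.7959
  (5 - 11.2857)^2 = 39.5102
  (17 - 11.2857)^2 = 32.6531
  (9 - 11.2857)^2 = 5.2245
  (12 - 11.2857)^2 = 0.5102
  (19 - 11.2857)^2 = 59.5102
  (16 - 11.2857)^2 = 22.2245
Step 3: Sum of squared deviations = 265.4286
Step 4: Sample variance = 265.4286 / 6 = 44.2381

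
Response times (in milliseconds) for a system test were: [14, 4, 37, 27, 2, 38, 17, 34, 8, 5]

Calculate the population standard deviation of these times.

13.5366

Step 1: Compute the mean: 18.6
Step 2: Sum of squared deviations from the mean: 1832.4
Step 3: Population variance = 1832.4 / 10 = 183.24
Step 4: Standard deviation = sqrt(183.24) = 13.5366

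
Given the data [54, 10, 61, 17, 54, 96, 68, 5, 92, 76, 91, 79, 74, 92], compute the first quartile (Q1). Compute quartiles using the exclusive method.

44.75

Step 1: Sort the data: [5, 10, 17, 54, 54, 61, 68, 74, 76, 79, 91, 92, 92, 96]
Step 2: n = 14
Step 3: Using the exclusive quartile method:
  Q1 = 44.75
  Q2 (median) = 71
  Q3 = 91.25
  IQR = Q3 - Q1 = 91.25 - 44.75 = 46.5
Step 4: Q1 = 44.75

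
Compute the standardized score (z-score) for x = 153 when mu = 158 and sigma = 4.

-1.25

Step 1: Recall the z-score formula: z = (x - mu) / sigma
Step 2: Substitute values: z = (153 - 158) / 4
Step 3: z = -5 / 4 = -1.25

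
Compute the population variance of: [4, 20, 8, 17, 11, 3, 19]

42.7755

Step 1: Compute the mean: (4 + 20 + 8 + 17 + 11 + 3 + 19) / 7 = 11.7143
Step 2: Compute squared deviations from the mean:
  (4 - 11.7143)^2 = 59.5102
  (20 - 11.7143)^2 = 68.6531
  (8 - 11.7143)^2 = 13.7959
  (17 - 11.7143)^2 = 27.9388
  (11 - 11.7143)^2 = 0.5102
  (3 - 11.7143)^2 = 75.9388
  (19 - 11.7143)^2 = 53.0816
Step 3: Sum of squared deviations = 299.4286
Step 4: Population variance = 299.4286 / 7 = 42.7755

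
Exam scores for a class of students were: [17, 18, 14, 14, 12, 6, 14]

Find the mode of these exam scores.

14

Step 1: Count the frequency of each value:
  6: appears 1 time(s)
  12: appears 1 time(s)
  14: appears 3 time(s)
  17: appears 1 time(s)
  18: appears 1 time(s)
Step 2: The value 14 appears most frequently (3 times).
Step 3: Mode = 14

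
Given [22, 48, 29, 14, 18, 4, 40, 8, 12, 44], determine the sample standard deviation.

15.6237

Step 1: Compute the mean: 23.9
Step 2: Sum of squared deviations from the mean: 2196.9
Step 3: Sample variance = 2196.9 / 9 = 244.1
Step 4: Standard deviation = sqrt(244.1) = 15.6237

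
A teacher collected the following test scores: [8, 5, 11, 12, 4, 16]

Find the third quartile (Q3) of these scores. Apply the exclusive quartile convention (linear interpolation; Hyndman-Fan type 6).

13

Step 1: Sort the data: [4, 5, 8, 11, 12, 16]
Step 2: n = 6
Step 3: Using the exclusive quartile method:
  Q1 = 4.75
  Q2 (median) = 9.5
  Q3 = 13
  IQR = Q3 - Q1 = 13 - 4.75 = 8.25
Step 4: Q3 = 13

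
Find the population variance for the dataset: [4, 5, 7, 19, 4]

32.56

Step 1: Compute the mean: (4 + 5 + 7 + 19 + 4) / 5 = 7.8
Step 2: Compute squared deviations from the mean:
  (4 - 7.8)^2 = 14.44
  (5 - 7.8)^2 = 7.84
  (7 - 7.8)^2 = 0.64
  (19 - 7.8)^2 = 125.44
  (4 - 7.8)^2 = 14.44
Step 3: Sum of squared deviations = 162.8
Step 4: Population variance = 162.8 / 5 = 32.56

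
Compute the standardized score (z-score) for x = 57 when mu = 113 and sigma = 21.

-2.6667

Step 1: Recall the z-score formula: z = (x - mu) / sigma
Step 2: Substitute values: z = (57 - 113) / 21
Step 3: z = -56 / 21 = -2.6667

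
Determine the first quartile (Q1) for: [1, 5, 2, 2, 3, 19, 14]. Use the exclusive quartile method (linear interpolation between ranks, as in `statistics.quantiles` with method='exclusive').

2

Step 1: Sort the data: [1, 2, 2, 3, 5, 14, 19]
Step 2: n = 7
Step 3: Using the exclusive quartile method:
  Q1 = 2
  Q2 (median) = 3
  Q3 = 14
  IQR = Q3 - Q1 = 14 - 2 = 12
Step 4: Q1 = 2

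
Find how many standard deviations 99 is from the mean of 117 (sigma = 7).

-2.5714

Step 1: Recall the z-score formula: z = (x - mu) / sigma
Step 2: Substitute values: z = (99 - 117) / 7
Step 3: z = -18 / 7 = -2.5714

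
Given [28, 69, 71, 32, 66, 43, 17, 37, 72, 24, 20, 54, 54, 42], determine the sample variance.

382.2253

Step 1: Compute the mean: (28 + 69 + 71 + 32 + 66 + 43 + 17 + 37 + 72 + 24 + 20 + 54 + 54 + 42) / 14 = 44.9286
Step 2: Compute squared deviations from the mean:
  (28 - 44.9286)^2 = 286.5765
  (69 - 44.9286)^2 = 579.4337
  (71 - 44.9286)^2 = 679.7194
  (32 - 44.9286)^2 = 167.148
  (66 - 44.9286)^2 = 444.0051
  (43 - 44.9286)^2 = 3.7194
  (17 - 44.9286)^2 = 780.0051
  (37 - 44.9286)^2 = 62.8622
  (72 - 44.9286)^2 = 732.8622
  (24 - 44.9286)^2 = 438.0051
  (20 - 44.9286)^2 = 621.4337
  (54 - 44.9286)^2 = 82.2908
  (54 - 44.9286)^2 = 82.2908
  (42 - 44.9286)^2 = 8.5765
Step 3: Sum of squared deviations = 4968.9286
Step 4: Sample variance = 4968.9286 / 13 = 382.2253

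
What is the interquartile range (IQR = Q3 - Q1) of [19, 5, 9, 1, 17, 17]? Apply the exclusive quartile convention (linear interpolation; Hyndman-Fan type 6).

13.5

Step 1: Sort the data: [1, 5, 9, 17, 17, 19]
Step 2: n = 6
Step 3: Using the exclusive quartile method:
  Q1 = 4
  Q2 (median) = 13
  Q3 = 17.5
  IQR = Q3 - Q1 = 17.5 - 4 = 13.5
Step 4: IQR = 13.5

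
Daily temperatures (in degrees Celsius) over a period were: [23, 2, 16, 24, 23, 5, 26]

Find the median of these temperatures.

23

Step 1: Sort the data in ascending order: [2, 5, 16, 23, 23, 24, 26]
Step 2: The number of values is n = 7.
Step 3: Since n is odd, the median is the middle value at position 4: 23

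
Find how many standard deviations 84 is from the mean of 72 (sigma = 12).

1

Step 1: Recall the z-score formula: z = (x - mu) / sigma
Step 2: Substitute values: z = (84 - 72) / 12
Step 3: z = 12 / 12 = 1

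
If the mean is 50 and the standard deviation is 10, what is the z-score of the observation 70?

2

Step 1: Recall the z-score formula: z = (x - mu) / sigma
Step 2: Substitute values: z = (70 - 50) / 10
Step 3: z = 20 / 10 = 2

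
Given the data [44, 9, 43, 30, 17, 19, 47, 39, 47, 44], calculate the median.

41

Step 1: Sort the data in ascending order: [9, 17, 19, 30, 39, 43, 44, 44, 47, 47]
Step 2: The number of values is n = 10.
Step 3: Since n is even, the median is the average of positions 5 and 6:
  Median = (39 + 43) / 2 = 41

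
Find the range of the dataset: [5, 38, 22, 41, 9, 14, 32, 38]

36

Step 1: Identify the maximum value: max = 41
Step 2: Identify the minimum value: min = 5
Step 3: Range = max - min = 41 - 5 = 36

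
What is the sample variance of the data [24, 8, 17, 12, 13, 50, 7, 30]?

207.2679

Step 1: Compute the mean: (24 + 8 + 17 + 12 + 13 + 50 + 7 + 30) / 8 = 20.125
Step 2: Compute squared deviations from the mean:
  (24 - 20.125)^2 = 15.0156
  (8 - 20.125)^2 = 147.0156
  (17 - 20.125)^2 = 9.7656
  (12 - 20.125)^2 = 66.0156
  (13 - 20.125)^2 = 50.7656
  (50 - 20.125)^2 = 892.5156
  (7 - 20.125)^2 = 172.2656
  (30 - 20.125)^2 = 97.5156
Step 3: Sum of squared deviations = 1450.875
Step 4: Sample variance = 1450.875 / 7 = 207.2679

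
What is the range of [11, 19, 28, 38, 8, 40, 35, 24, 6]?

34

Step 1: Identify the maximum value: max = 40
Step 2: Identify the minimum value: min = 6
Step 3: Range = max - min = 40 - 6 = 34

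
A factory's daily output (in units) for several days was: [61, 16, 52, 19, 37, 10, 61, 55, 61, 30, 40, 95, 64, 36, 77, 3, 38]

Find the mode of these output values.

61

Step 1: Count the frequency of each value:
  3: appears 1 time(s)
  10: appears 1 time(s)
  16: appears 1 time(s)
  19: appears 1 time(s)
  30: appears 1 time(s)
  36: appears 1 time(s)
  37: appears 1 time(s)
  38: appears 1 time(s)
  40: appears 1 time(s)
  52: appears 1 time(s)
  55: appears 1 time(s)
  61: appears 3 time(s)
  64: appears 1 time(s)
  77: appears 1 time(s)
  95: appears 1 time(s)
Step 2: The value 61 appears most frequently (3 times).
Step 3: Mode = 61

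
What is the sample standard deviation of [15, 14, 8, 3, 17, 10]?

5.1929

Step 1: Compute the mean: 11.1667
Step 2: Sum of squared deviations from the mean: 134.8333
Step 3: Sample variance = 134.8333 / 5 = 26.9667
Step 4: Standard deviation = sqrt(26.9667) = 5.1929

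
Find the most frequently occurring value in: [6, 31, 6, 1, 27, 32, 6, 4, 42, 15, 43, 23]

6

Step 1: Count the frequency of each value:
  1: appears 1 time(s)
  4: appears 1 time(s)
  6: appears 3 time(s)
  15: appears 1 time(s)
  23: appears 1 time(s)
  27: appears 1 time(s)
  31: appears 1 time(s)
  32: appears 1 time(s)
  42: appears 1 time(s)
  43: appears 1 time(s)
Step 2: The value 6 appears most frequently (3 times).
Step 3: Mode = 6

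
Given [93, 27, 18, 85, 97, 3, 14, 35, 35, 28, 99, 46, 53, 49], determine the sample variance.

1052.2198

Step 1: Compute the mean: (93 + 27 + 18 + 85 + 97 + 3 + 14 + 35 + 35 + 28 + 99 + 46 + 53 + 49) / 14 = 48.7143
Step 2: Compute squared deviations from the mean:
  (93 - 48.7143)^2 = 1961.2245
  (27 - 48.7143)^2 = 471.5102
  (18 - 48.7143)^2 = 943.3673
  (85 - 48.7143)^2 = 1316.6531
  (97 - 48.7143)^2 = 2331.5102
  (3 - 48.7143)^2 = 2089.7959
  (14 - 48.7143)^2 = 1205.0816
  (35 - 48.7143)^2 = 188.0816
  (35 - 48.7143)^2 = 188.0816
  (28 - 48.7143)^2 = 429.0816
  (99 - 48.7143)^2 = 2528.6531
  (46 - 48.7143)^2 = 7.3673
  (53 - 48.7143)^2 = 18.3673
  (49 - 48.7143)^2 = 0.0816
Step 3: Sum of squared deviations = 13678.8571
Step 4: Sample variance = 13678.8571 / 13 = 1052.2198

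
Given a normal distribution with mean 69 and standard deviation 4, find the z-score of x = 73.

1

Step 1: Recall the z-score formula: z = (x - mu) / sigma
Step 2: Substitute values: z = (73 - 69) / 4
Step 3: z = 4 / 4 = 1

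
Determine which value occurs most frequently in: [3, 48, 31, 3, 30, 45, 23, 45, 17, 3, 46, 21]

3

Step 1: Count the frequency of each value:
  3: appears 3 time(s)
  17: appears 1 time(s)
  21: appears 1 time(s)
  23: appears 1 time(s)
  30: appears 1 time(s)
  31: appears 1 time(s)
  45: appears 2 time(s)
  46: appears 1 time(s)
  48: appears 1 time(s)
Step 2: The value 3 appears most frequently (3 times).
Step 3: Mode = 3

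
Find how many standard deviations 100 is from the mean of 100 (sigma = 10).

0

Step 1: Recall the z-score formula: z = (x - mu) / sigma
Step 2: Substitute values: z = (100 - 100) / 10
Step 3: z = 0 / 10 = 0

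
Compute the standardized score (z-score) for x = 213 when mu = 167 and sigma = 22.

2.0909

Step 1: Recall the z-score formula: z = (x - mu) / sigma
Step 2: Substitute values: z = (213 - 167) / 22
Step 3: z = 46 / 22 = 2.0909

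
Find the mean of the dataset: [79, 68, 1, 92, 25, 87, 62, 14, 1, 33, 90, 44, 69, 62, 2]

48.6

Step 1: Sum all values: 79 + 68 + 1 + 92 + 25 + 87 + 62 + 14 + 1 + 33 + 90 + 44 + 69 + 62 + 2 = 729
Step 2: Count the number of values: n = 15
Step 3: Mean = sum / n = 729 / 15 = 48.6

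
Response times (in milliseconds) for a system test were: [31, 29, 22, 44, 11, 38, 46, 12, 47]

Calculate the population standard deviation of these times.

13.1017

Step 1: Compute the mean: 31.1111
Step 2: Sum of squared deviations from the mean: 1544.8889
Step 3: Population variance = 1544.8889 / 9 = 171.6543
Step 4: Standard deviation = sqrt(171.6543) = 13.1017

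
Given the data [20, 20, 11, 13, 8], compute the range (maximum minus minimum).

12

Step 1: Identify the maximum value: max = 20
Step 2: Identify the minimum value: min = 8
Step 3: Range = max - min = 20 - 8 = 12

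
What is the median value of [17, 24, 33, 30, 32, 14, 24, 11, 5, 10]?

20.5

Step 1: Sort the data in ascending order: [5, 10, 11, 14, 17, 24, 24, 30, 32, 33]
Step 2: The number of values is n = 10.
Step 3: Since n is even, the median is the average of positions 5 and 6:
  Median = (17 + 24) / 2 = 20.5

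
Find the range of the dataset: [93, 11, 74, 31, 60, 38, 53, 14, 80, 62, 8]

85

Step 1: Identify the maximum value: max = 93
Step 2: Identify the minimum value: min = 8
Step 3: Range = max - min = 93 - 8 = 85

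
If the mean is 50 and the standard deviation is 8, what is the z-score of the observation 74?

3

Step 1: Recall the z-score formula: z = (x - mu) / sigma
Step 2: Substitute values: z = (74 - 50) / 8
Step 3: z = 24 / 8 = 3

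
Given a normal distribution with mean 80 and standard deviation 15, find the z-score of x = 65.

-1

Step 1: Recall the z-score formula: z = (x - mu) / sigma
Step 2: Substitute values: z = (65 - 80) / 15
Step 3: z = -15 / 15 = -1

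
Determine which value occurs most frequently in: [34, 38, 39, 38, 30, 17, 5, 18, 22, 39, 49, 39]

39

Step 1: Count the frequency of each value:
  5: appears 1 time(s)
  17: appears 1 time(s)
  18: appears 1 time(s)
  22: appears 1 time(s)
  30: appears 1 time(s)
  34: appears 1 time(s)
  38: appears 2 time(s)
  39: appears 3 time(s)
  49: appears 1 time(s)
Step 2: The value 39 appears most frequently (3 times).
Step 3: Mode = 39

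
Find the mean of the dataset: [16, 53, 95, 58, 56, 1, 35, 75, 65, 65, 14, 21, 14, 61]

44.9286

Step 1: Sum all values: 16 + 53 + 95 + 58 + 56 + 1 + 35 + 75 + 65 + 65 + 14 + 21 + 14 + 61 = 629
Step 2: Count the number of values: n = 14
Step 3: Mean = sum / n = 629 / 14 = 44.9286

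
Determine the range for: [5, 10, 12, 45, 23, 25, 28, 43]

40

Step 1: Identify the maximum value: max = 45
Step 2: Identify the minimum value: min = 5
Step 3: Range = max - min = 45 - 5 = 40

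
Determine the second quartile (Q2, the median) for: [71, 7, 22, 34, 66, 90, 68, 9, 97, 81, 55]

66

Step 1: Sort the data: [7, 9, 22, 34, 55, 66, 68, 71, 81, 90, 97]
Step 2: n = 11
Step 3: Q2 is the median. Since n is odd, it is the middle value at position 6: 66
Step 4: Q2 = 66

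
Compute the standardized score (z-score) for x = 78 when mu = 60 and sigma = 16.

1.125

Step 1: Recall the z-score formula: z = (x - mu) / sigma
Step 2: Substitute values: z = (78 - 60) / 16
Step 3: z = 18 / 16 = 1.125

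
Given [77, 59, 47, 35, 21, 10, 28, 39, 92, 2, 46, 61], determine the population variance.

643.4097

Step 1: Compute the mean: (77 + 59 + 47 + 35 + 21 + 10 + 28 + 39 + 92 + 2 + 46 + 61) / 12 = 43.0833
Step 2: Compute squared deviations from the mean:
  (77 - 43.0833)^2 = 1150.3403
  (59 - 43.0833)^2 = 253.3403
  (47 - 43.0833)^2 = 15.3403
  (35 - 43.0833)^2 = 65.3403
  (21 - 43.0833)^2 = 487.6736
  (10 - 43.0833)^2 = 1094.5069
  (28 - 43.0833)^2 = 227.5069
  (39 - 43.0833)^2 = 16.6736
  (92 - 43.0833)^2 = 2392.8403
  (2 - 43.0833)^2 = 1687.8403
  (46 - 43.0833)^2 = 8.5069
  (61 - 43.0833)^2 = 321.0069
Step 3: Sum of squared deviations = 7720.9167
Step 4: Population variance = 7720.9167 / 12 = 643.4097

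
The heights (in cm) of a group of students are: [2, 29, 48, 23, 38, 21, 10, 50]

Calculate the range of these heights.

48

Step 1: Identify the maximum value: max = 50
Step 2: Identify the minimum value: min = 2
Step 3: Range = max - min = 50 - 2 = 48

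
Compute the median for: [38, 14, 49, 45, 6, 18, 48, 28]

33

Step 1: Sort the data in ascending order: [6, 14, 18, 28, 38, 45, 48, 49]
Step 2: The number of values is n = 8.
Step 3: Since n is even, the median is the average of positions 4 and 5:
  Median = (28 + 38) / 2 = 33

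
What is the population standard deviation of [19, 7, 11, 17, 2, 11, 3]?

6.0238

Step 1: Compute the mean: 10
Step 2: Sum of squared deviations from the mean: 254
Step 3: Population variance = 254 / 7 = 36.2857
Step 4: Standard deviation = sqrt(36.2857) = 6.0238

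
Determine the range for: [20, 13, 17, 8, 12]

12

Step 1: Identify the maximum value: max = 20
Step 2: Identify the minimum value: min = 8
Step 3: Range = max - min = 20 - 8 = 12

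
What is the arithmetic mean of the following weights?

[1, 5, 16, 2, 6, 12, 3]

6.4286

Step 1: Sum all values: 1 + 5 + 16 + 2 + 6 + 12 + 3 = 45
Step 2: Count the number of values: n = 7
Step 3: Mean = sum / n = 45 / 7 = 6.4286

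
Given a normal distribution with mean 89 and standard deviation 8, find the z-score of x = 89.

0

Step 1: Recall the z-score formula: z = (x - mu) / sigma
Step 2: Substitute values: z = (89 - 89) / 8
Step 3: z = 0 / 8 = 0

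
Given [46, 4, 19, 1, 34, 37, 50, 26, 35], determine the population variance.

262.6667

Step 1: Compute the mean: (46 + 4 + 19 + 1 + 34 + 37 + 50 + 26 + 35) / 9 = 28
Step 2: Compute squared deviations from the mean:
  (46 - 28)^2 = 324
  (4 - 28)^2 = 576
  (19 - 28)^2 = 81
  (1 - 28)^2 = 729
  (34 - 28)^2 = 36
  (37 - 28)^2 = 81
  (50 - 28)^2 = 484
  (26 - 28)^2 = 4
  (35 - 28)^2 = 49
Step 3: Sum of squared deviations = 2364
Step 4: Population variance = 2364 / 9 = 262.6667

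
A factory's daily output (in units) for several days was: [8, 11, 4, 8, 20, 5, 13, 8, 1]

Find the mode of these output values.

8

Step 1: Count the frequency of each value:
  1: appears 1 time(s)
  4: appears 1 time(s)
  5: appears 1 time(s)
  8: appears 3 time(s)
  11: appears 1 time(s)
  13: appears 1 time(s)
  20: appears 1 time(s)
Step 2: The value 8 appears most frequently (3 times).
Step 3: Mode = 8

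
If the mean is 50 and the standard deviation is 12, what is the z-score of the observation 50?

0

Step 1: Recall the z-score formula: z = (x - mu) / sigma
Step 2: Substitute values: z = (50 - 50) / 12
Step 3: z = 0 / 12 = 0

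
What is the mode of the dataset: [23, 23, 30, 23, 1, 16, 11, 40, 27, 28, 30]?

23

Step 1: Count the frequency of each value:
  1: appears 1 time(s)
  11: appears 1 time(s)
  16: appears 1 time(s)
  23: appears 3 time(s)
  27: appears 1 time(s)
  28: appears 1 time(s)
  30: appears 2 time(s)
  40: appears 1 time(s)
Step 2: The value 23 appears most frequently (3 times).
Step 3: Mode = 23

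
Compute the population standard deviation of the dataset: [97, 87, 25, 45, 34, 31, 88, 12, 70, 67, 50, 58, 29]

25.9952

Step 1: Compute the mean: 53.3077
Step 2: Sum of squared deviations from the mean: 8784.7692
Step 3: Population variance = 8784.7692 / 13 = 675.7515
Step 4: Standard deviation = sqrt(675.7515) = 25.9952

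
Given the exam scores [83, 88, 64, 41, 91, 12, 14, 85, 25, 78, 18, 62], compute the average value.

55.0833

Step 1: Sum all values: 83 + 88 + 64 + 41 + 91 + 12 + 14 + 85 + 25 + 78 + 18 + 62 = 661
Step 2: Count the number of values: n = 12
Step 3: Mean = sum / n = 661 / 12 = 55.0833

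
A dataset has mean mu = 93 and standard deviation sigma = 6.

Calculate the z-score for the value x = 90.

-0.5

Step 1: Recall the z-score formula: z = (x - mu) / sigma
Step 2: Substitute values: z = (90 - 93) / 6
Step 3: z = -3 / 6 = -0.5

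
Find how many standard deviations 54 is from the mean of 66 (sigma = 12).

-1

Step 1: Recall the z-score formula: z = (x - mu) / sigma
Step 2: Substitute values: z = (54 - 66) / 12
Step 3: z = -12 / 12 = -1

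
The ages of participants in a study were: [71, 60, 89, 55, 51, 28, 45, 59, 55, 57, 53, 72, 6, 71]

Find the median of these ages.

56

Step 1: Sort the data in ascending order: [6, 28, 45, 51, 53, 55, 55, 57, 59, 60, 71, 71, 72, 89]
Step 2: The number of values is n = 14.
Step 3: Since n is even, the median is the average of positions 7 and 8:
  Median = (55 + 57) / 2 = 56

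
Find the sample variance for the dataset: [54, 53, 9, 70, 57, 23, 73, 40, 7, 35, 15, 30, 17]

512.9744

Step 1: Compute the mean: (54 + 53 + 9 + 70 + 57 + 23 + 73 + 40 + 7 + 35 + 15 + 30 + 17) / 13 = 37.1538
Step 2: Compute squared deviations from the mean:
  (54 - 37.1538)^2 = 283.7929
  (53 - 37.1538)^2 = 251.1006
  (9 - 37.1538)^2 = 792.6391
  (70 - 37.1538)^2 = 1078.8698
  (57 - 37.1538)^2 = 393.8698
  (23 - 37.1538)^2 = 200.3314
  (73 - 37.1538)^2 = 1284.9467
  (40 - 37.1538)^2 = 8.1006
  (7 - 37.1538)^2 = 909.2544
  (35 - 37.1538)^2 = 4.6391
  (15 - 37.1538)^2 = 490.7929
  (30 - 37.1538)^2 = 51.1775
  (17 - 37.1538)^2 = 406.1775
Step 3: Sum of squared deviations = 6155.6923
Step 4: Sample variance = 6155.6923 / 12 = 512.9744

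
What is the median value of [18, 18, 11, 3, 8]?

11

Step 1: Sort the data in ascending order: [3, 8, 11, 18, 18]
Step 2: The number of values is n = 5.
Step 3: Since n is odd, the median is the middle value at position 3: 11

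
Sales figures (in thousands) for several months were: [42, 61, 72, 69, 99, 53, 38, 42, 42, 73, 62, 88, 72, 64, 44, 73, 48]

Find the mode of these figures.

42

Step 1: Count the frequency of each value:
  38: appears 1 time(s)
  42: appears 3 time(s)
  44: appears 1 time(s)
  48: appears 1 time(s)
  53: appears 1 time(s)
  61: appears 1 time(s)
  62: appears 1 time(s)
  64: appears 1 time(s)
  69: appears 1 time(s)
  72: appears 2 time(s)
  73: appears 2 time(s)
  88: appears 1 time(s)
  99: appears 1 time(s)
Step 2: The value 42 appears most frequently (3 times).
Step 3: Mode = 42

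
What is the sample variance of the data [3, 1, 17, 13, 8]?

44.8

Step 1: Compute the mean: (3 + 1 + 17 + 13 + 8) / 5 = 8.4
Step 2: Compute squared deviations from the mean:
  (3 - 8.4)^2 = 29.16
  (1 - 8.4)^2 = 54.76
  (17 - 8.4)^2 = 73.96
  (13 - 8.4)^2 = 21.16
  (8 - 8.4)^2 = 0.16
Step 3: Sum of squared deviations = 179.2
Step 4: Sample variance = 179.2 / 4 = 44.8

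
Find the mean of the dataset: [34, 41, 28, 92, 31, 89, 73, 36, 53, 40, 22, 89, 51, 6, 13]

46.5333

Step 1: Sum all values: 34 + 41 + 28 + 92 + 31 + 89 + 73 + 36 + 53 + 40 + 22 + 89 + 51 + 6 + 13 = 698
Step 2: Count the number of values: n = 15
Step 3: Mean = sum / n = 698 / 15 = 46.5333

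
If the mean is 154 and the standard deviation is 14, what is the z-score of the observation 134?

-1.4286

Step 1: Recall the z-score formula: z = (x - mu) / sigma
Step 2: Substitute values: z = (134 - 154) / 14
Step 3: z = -20 / 14 = -1.4286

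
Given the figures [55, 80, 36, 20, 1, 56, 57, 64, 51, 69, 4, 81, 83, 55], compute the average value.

50.8571

Step 1: Sum all values: 55 + 80 + 36 + 20 + 1 + 56 + 57 + 64 + 51 + 69 + 4 + 81 + 83 + 55 = 712
Step 2: Count the number of values: n = 14
Step 3: Mean = sum / n = 712 / 14 = 50.8571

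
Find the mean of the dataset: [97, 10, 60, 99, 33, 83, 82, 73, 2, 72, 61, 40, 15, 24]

53.6429

Step 1: Sum all values: 97 + 10 + 60 + 99 + 33 + 83 + 82 + 73 + 2 + 72 + 61 + 40 + 15 + 24 = 751
Step 2: Count the number of values: n = 14
Step 3: Mean = sum / n = 751 / 14 = 53.6429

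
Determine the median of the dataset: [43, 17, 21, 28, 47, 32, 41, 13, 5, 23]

25.5

Step 1: Sort the data in ascending order: [5, 13, 17, 21, 23, 28, 32, 41, 43, 47]
Step 2: The number of values is n = 10.
Step 3: Since n is even, the median is the average of positions 5 and 6:
  Median = (23 + 28) / 2 = 25.5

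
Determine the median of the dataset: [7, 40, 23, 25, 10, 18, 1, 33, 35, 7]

20.5

Step 1: Sort the data in ascending order: [1, 7, 7, 10, 18, 23, 25, 33, 35, 40]
Step 2: The number of values is n = 10.
Step 3: Since n is even, the median is the average of positions 5 and 6:
  Median = (18 + 23) / 2 = 20.5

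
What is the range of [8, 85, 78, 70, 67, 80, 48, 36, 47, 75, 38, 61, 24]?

77

Step 1: Identify the maximum value: max = 85
Step 2: Identify the minimum value: min = 8
Step 3: Range = max - min = 85 - 8 = 77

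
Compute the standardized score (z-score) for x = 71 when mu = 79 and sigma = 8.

-1

Step 1: Recall the z-score formula: z = (x - mu) / sigma
Step 2: Substitute values: z = (71 - 79) / 8
Step 3: z = -8 / 8 = -1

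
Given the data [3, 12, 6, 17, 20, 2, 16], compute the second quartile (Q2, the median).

12

Step 1: Sort the data: [2, 3, 6, 12, 16, 17, 20]
Step 2: n = 7
Step 3: Q2 is the median. Since n is odd, it is the middle value at position 4: 12
Step 4: Q2 = 12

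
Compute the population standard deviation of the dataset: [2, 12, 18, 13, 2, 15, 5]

6.0204

Step 1: Compute the mean: 9.5714
Step 2: Sum of squared deviations from the mean: 253.7143
Step 3: Population variance = 253.7143 / 7 = 36.2449
Step 4: Standard deviation = sqrt(36.2449) = 6.0204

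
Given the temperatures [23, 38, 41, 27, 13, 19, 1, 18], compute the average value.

22.5

Step 1: Sum all values: 23 + 38 + 41 + 27 + 13 + 19 + 1 + 18 = 180
Step 2: Count the number of values: n = 8
Step 3: Mean = sum / n = 180 / 8 = 22.5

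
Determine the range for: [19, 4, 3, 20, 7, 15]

17

Step 1: Identify the maximum value: max = 20
Step 2: Identify the minimum value: min = 3
Step 3: Range = max - min = 20 - 3 = 17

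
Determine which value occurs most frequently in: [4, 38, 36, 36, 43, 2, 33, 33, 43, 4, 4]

4

Step 1: Count the frequency of each value:
  2: appears 1 time(s)
  4: appears 3 time(s)
  33: appears 2 time(s)
  36: appears 2 time(s)
  38: appears 1 time(s)
  43: appears 2 time(s)
Step 2: The value 4 appears most frequently (3 times).
Step 3: Mode = 4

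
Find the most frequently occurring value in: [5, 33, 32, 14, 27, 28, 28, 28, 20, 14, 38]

28

Step 1: Count the frequency of each value:
  5: appears 1 time(s)
  14: appears 2 time(s)
  20: appears 1 time(s)
  27: appears 1 time(s)
  28: appears 3 time(s)
  32: appears 1 time(s)
  33: appears 1 time(s)
  38: appears 1 time(s)
Step 2: The value 28 appears most frequently (3 times).
Step 3: Mode = 28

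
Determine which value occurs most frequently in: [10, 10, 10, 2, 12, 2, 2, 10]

10

Step 1: Count the frequency of each value:
  2: appears 3 time(s)
  10: appears 4 time(s)
  12: appears 1 time(s)
Step 2: The value 10 appears most frequently (4 times).
Step 3: Mode = 10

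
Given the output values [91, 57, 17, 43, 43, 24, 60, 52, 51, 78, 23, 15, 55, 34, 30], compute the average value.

44.8667

Step 1: Sum all values: 91 + 57 + 17 + 43 + 43 + 24 + 60 + 52 + 51 + 78 + 23 + 15 + 55 + 34 + 30 = 673
Step 2: Count the number of values: n = 15
Step 3: Mean = sum / n = 673 / 15 = 44.8667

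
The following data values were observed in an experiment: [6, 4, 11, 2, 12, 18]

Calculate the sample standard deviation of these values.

5.947

Step 1: Compute the mean: 8.8333
Step 2: Sum of squared deviations from the mean: 176.8333
Step 3: Sample variance = 176.8333 / 5 = 35.3667
Step 4: Standard deviation = sqrt(35.3667) = 5.947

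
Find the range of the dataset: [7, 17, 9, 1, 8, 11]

16

Step 1: Identify the maximum value: max = 17
Step 2: Identify the minimum value: min = 1
Step 3: Range = max - min = 17 - 1 = 16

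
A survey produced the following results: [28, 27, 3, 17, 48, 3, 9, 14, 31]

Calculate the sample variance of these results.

220.25

Step 1: Compute the mean: (28 + 27 + 3 + 17 + 48 + 3 + 9 + 14 + 31) / 9 = 20
Step 2: Compute squared deviations from the mean:
  (28 - 20)^2 = 64
  (27 - 20)^2 = 49
  (3 - 20)^2 = 289
  (17 - 20)^2 = 9
  (48 - 20)^2 = 784
  (3 - 20)^2 = 289
  (9 - 20)^2 = 121
  (14 - 20)^2 = 36
  (31 - 20)^2 = 121
Step 3: Sum of squared deviations = 1762
Step 4: Sample variance = 1762 / 8 = 220.25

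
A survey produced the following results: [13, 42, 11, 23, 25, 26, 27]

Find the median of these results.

25

Step 1: Sort the data in ascending order: [11, 13, 23, 25, 26, 27, 42]
Step 2: The number of values is n = 7.
Step 3: Since n is odd, the median is the middle value at position 4: 25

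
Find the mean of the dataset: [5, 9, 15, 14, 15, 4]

10.3333

Step 1: Sum all values: 5 + 9 + 15 + 14 + 15 + 4 = 62
Step 2: Count the number of values: n = 6
Step 3: Mean = sum / n = 62 / 6 = 10.3333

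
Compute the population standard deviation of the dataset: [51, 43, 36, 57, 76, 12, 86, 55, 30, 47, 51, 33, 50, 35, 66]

18.0439

Step 1: Compute the mean: 48.5333
Step 2: Sum of squared deviations from the mean: 4883.7333
Step 3: Population variance = 4883.7333 / 15 = 325.5822
Step 4: Standard deviation = sqrt(325.5822) = 18.0439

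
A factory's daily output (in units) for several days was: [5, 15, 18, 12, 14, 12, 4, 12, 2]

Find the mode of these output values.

12

Step 1: Count the frequency of each value:
  2: appears 1 time(s)
  4: appears 1 time(s)
  5: appears 1 time(s)
  12: appears 3 time(s)
  14: appears 1 time(s)
  15: appears 1 time(s)
  18: appears 1 time(s)
Step 2: The value 12 appears most frequently (3 times).
Step 3: Mode = 12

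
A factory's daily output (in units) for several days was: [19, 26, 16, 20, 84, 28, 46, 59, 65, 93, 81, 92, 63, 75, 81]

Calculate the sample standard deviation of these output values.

28.3394

Step 1: Compute the mean: 56.5333
Step 2: Sum of squared deviations from the mean: 11243.7333
Step 3: Sample variance = 11243.7333 / 14 = 803.1238
Step 4: Standard deviation = sqrt(803.1238) = 28.3394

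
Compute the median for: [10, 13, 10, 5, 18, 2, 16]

10

Step 1: Sort the data in ascending order: [2, 5, 10, 10, 13, 16, 18]
Step 2: The number of values is n = 7.
Step 3: Since n is odd, the median is the middle value at position 4: 10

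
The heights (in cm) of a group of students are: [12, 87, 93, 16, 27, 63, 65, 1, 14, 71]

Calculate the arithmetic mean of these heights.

44.9

Step 1: Sum all values: 12 + 87 + 93 + 16 + 27 + 63 + 65 + 1 + 14 + 71 = 449
Step 2: Count the number of values: n = 10
Step 3: Mean = sum / n = 449 / 10 = 44.9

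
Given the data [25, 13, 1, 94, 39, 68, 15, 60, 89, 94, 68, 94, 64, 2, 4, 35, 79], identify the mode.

94

Step 1: Count the frequency of each value:
  1: appears 1 time(s)
  2: appears 1 time(s)
  4: appears 1 time(s)
  13: appears 1 time(s)
  15: appears 1 time(s)
  25: appears 1 time(s)
  35: appears 1 time(s)
  39: appears 1 time(s)
  60: appears 1 time(s)
  64: appears 1 time(s)
  68: appears 2 time(s)
  79: appears 1 time(s)
  89: appears 1 time(s)
  94: appears 3 time(s)
Step 2: The value 94 appears most frequently (3 times).
Step 3: Mode = 94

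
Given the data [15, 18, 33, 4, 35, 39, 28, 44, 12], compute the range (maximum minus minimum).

40

Step 1: Identify the maximum value: max = 44
Step 2: Identify the minimum value: min = 4
Step 3: Range = max - min = 44 - 4 = 40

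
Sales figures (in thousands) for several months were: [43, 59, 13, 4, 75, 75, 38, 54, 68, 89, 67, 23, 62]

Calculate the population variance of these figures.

615.4793

Step 1: Compute the mean: (43 + 59 + 13 + 4 + 75 + 75 + 38 + 54 + 68 + 89 + 67 + 23 + 62) / 13 = 51.5385
Step 2: Compute squared deviations from the mean:
  (43 - 51.5385)^2 = 72.9053
  (59 - 51.5385)^2 = 55.6746
  (13 - 51.5385)^2 = 1485.213
  (4 - 51.5385)^2 = 2259.9053
  (75 - 51.5385)^2 = 550.4438
  (75 - 51.5385)^2 = 550.4438
  (38 - 51.5385)^2 = 183.2899
  (54 - 51.5385)^2 = 6.0592
  (68 - 51.5385)^2 = 270.9822
  (89 - 51.5385)^2 = 1403.3669
  (67 - 51.5385)^2 = 239.0592
  (23 - 51.5385)^2 = 814.4438
  (62 - 51.5385)^2 = 109.4438
Step 3: Sum of squared deviations = 8001.2308
Step 4: Population variance = 8001.2308 / 13 = 615.4793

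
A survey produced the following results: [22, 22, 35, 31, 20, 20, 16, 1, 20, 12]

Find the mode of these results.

20

Step 1: Count the frequency of each value:
  1: appears 1 time(s)
  12: appears 1 time(s)
  16: appears 1 time(s)
  20: appears 3 time(s)
  22: appears 2 time(s)
  31: appears 1 time(s)
  35: appears 1 time(s)
Step 2: The value 20 appears most frequently (3 times).
Step 3: Mode = 20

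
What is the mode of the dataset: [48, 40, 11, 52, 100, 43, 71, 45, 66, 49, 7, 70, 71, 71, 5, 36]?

71

Step 1: Count the frequency of each value:
  5: appears 1 time(s)
  7: appears 1 time(s)
  11: appears 1 time(s)
  36: appears 1 time(s)
  40: appears 1 time(s)
  43: appears 1 time(s)
  45: appears 1 time(s)
  48: appears 1 time(s)
  49: appears 1 time(s)
  52: appears 1 time(s)
  66: appears 1 time(s)
  70: appears 1 time(s)
  71: appears 3 time(s)
  100: appears 1 time(s)
Step 2: The value 71 appears most frequently (3 times).
Step 3: Mode = 71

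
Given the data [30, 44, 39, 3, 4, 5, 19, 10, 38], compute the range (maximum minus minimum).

41

Step 1: Identify the maximum value: max = 44
Step 2: Identify the minimum value: min = 3
Step 3: Range = max - min = 44 - 3 = 41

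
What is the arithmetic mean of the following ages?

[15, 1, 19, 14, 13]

12.4

Step 1: Sum all values: 15 + 1 + 19 + 14 + 13 = 62
Step 2: Count the number of values: n = 5
Step 3: Mean = sum / n = 62 / 5 = 12.4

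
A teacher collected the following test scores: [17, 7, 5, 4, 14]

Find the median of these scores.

7

Step 1: Sort the data in ascending order: [4, 5, 7, 14, 17]
Step 2: The number of values is n = 5.
Step 3: Since n is odd, the median is the middle value at position 3: 7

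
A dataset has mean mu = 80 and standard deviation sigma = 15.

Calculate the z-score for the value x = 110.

2

Step 1: Recall the z-score formula: z = (x - mu) / sigma
Step 2: Substitute values: z = (110 - 80) / 15
Step 3: z = 30 / 15 = 2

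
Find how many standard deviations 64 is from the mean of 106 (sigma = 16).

-2.625

Step 1: Recall the z-score formula: z = (x - mu) / sigma
Step 2: Substitute values: z = (64 - 106) / 16
Step 3: z = -42 / 16 = -2.625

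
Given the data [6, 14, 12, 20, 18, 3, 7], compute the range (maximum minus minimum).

17

Step 1: Identify the maximum value: max = 20
Step 2: Identify the minimum value: min = 3
Step 3: Range = max - min = 20 - 3 = 17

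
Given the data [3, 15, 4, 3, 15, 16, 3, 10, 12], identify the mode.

3

Step 1: Count the frequency of each value:
  3: appears 3 time(s)
  4: appears 1 time(s)
  10: appears 1 time(s)
  12: appears 1 time(s)
  15: appears 2 time(s)
  16: appears 1 time(s)
Step 2: The value 3 appears most frequently (3 times).
Step 3: Mode = 3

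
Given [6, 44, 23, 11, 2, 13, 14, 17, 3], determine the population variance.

147.0617

Step 1: Compute the mean: (6 + 44 + 23 + 11 + 2 + 13 + 14 + 17 + 3) / 9 = 14.7778
Step 2: Compute squared deviations from the mean:
  (6 - 14.7778)^2 = 77.0494
  (44 - 14.7778)^2 = 853.9383
  (23 - 14.7778)^2 = 67.6049
  (11 - 14.7778)^2 = 14.2716
  (2 - 14.7778)^2 = 163.2716
  (13 - 14.7778)^2 = 3.1605
  (14 - 14.7778)^2 = 0.6049
  (17 - 14.7778)^2 = 4.9383
  (3 - 14.7778)^2 = 138.716
Step 3: Sum of squared deviations = 1323.5556
Step 4: Population variance = 1323.5556 / 9 = 147.0617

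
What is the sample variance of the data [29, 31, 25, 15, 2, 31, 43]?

173.4762

Step 1: Compute the mean: (29 + 31 + 25 + 15 + 2 + 31 + 43) / 7 = 25.1429
Step 2: Compute squared deviations from the mean:
  (29 - 25.1429)^2 = 14.8776
  (31 - 25.1429)^2 = 34.3061
  (25 - 25.1429)^2 = 0.0204
  (15 - 25.1429)^2 = 102.8776
  (2 - 25.1429)^2 = 535.5918
  (31 - 25.1429)^2 = 34.3061
  (43 - 25.1429)^2 = 318.8776
Step 3: Sum of squared deviations = 1040.8571
Step 4: Sample variance = 1040.8571 / 6 = 173.4762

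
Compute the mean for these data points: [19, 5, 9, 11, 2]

9.2

Step 1: Sum all values: 19 + 5 + 9 + 11 + 2 = 46
Step 2: Count the number of values: n = 5
Step 3: Mean = sum / n = 46 / 5 = 9.2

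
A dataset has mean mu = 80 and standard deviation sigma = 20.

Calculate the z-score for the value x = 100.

1

Step 1: Recall the z-score formula: z = (x - mu) / sigma
Step 2: Substitute values: z = (100 - 80) / 20
Step 3: z = 20 / 20 = 1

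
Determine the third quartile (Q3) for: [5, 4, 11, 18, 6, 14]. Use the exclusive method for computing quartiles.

15

Step 1: Sort the data: [4, 5, 6, 11, 14, 18]
Step 2: n = 6
Step 3: Using the exclusive quartile method:
  Q1 = 4.75
  Q2 (median) = 8.5
  Q3 = 15
  IQR = Q3 - Q1 = 15 - 4.75 = 10.25
Step 4: Q3 = 15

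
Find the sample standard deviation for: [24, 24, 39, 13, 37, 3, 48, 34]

14.7333

Step 1: Compute the mean: 27.75
Step 2: Sum of squared deviations from the mean: 1519.5
Step 3: Sample variance = 1519.5 / 7 = 217.0714
Step 4: Standard deviation = sqrt(217.0714) = 14.7333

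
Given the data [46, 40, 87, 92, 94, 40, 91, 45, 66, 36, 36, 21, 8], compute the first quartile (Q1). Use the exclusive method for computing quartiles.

36

Step 1: Sort the data: [8, 21, 36, 36, 40, 40, 45, 46, 66, 87, 91, 92, 94]
Step 2: n = 13
Step 3: Using the exclusive quartile method:
  Q1 = 36
  Q2 (median) = 45
  Q3 = 89
  IQR = Q3 - Q1 = 89 - 36 = 53
Step 4: Q1 = 36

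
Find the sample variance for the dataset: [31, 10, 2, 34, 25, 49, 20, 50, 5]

312.1111

Step 1: Compute the mean: (31 + 10 + 2 + 34 + 25 + 49 + 20 + 50 + 5) / 9 = 25.1111
Step 2: Compute squared deviations from the mean:
  (31 - 25.1111)^2 = 34.679
  (10 - 25.1111)^2 = 228.3457
  (2 - 25.1111)^2 = 534.1235
  (34 - 25.1111)^2 = 79.0123
  (25 - 25.1111)^2 = 0.0123
  (49 - 25.1111)^2 = 570.679
  (20 - 25.1111)^2 = 26.1235
  (50 - 25.1111)^2 = 619.4568
  (5 - 25.1111)^2 = 404.4568
Step 3: Sum of squared deviations = 2496.8889
Step 4: Sample variance = 2496.8889 / 8 = 312.1111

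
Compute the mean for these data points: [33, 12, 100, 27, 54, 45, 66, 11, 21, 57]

42.6

Step 1: Sum all values: 33 + 12 + 100 + 27 + 54 + 45 + 66 + 11 + 21 + 57 = 426
Step 2: Count the number of values: n = 10
Step 3: Mean = sum / n = 426 / 10 = 42.6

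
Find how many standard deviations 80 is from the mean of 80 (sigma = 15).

0

Step 1: Recall the z-score formula: z = (x - mu) / sigma
Step 2: Substitute values: z = (80 - 80) / 15
Step 3: z = 0 / 15 = 0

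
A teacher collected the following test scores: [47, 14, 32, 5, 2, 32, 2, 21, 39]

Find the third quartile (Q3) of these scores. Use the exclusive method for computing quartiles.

35.5

Step 1: Sort the data: [2, 2, 5, 14, 21, 32, 32, 39, 47]
Step 2: n = 9
Step 3: Using the exclusive quartile method:
  Q1 = 3.5
  Q2 (median) = 21
  Q3 = 35.5
  IQR = Q3 - Q1 = 35.5 - 3.5 = 32
Step 4: Q3 = 35.5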